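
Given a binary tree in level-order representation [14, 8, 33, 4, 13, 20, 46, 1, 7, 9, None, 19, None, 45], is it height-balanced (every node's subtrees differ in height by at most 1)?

Tree (level-order array): [14, 8, 33, 4, 13, 20, 46, 1, 7, 9, None, 19, None, 45]
Definition: a tree is height-balanced if, at every node, |h(left) - h(right)| <= 1 (empty subtree has height -1).
Bottom-up per-node check:
  node 1: h_left=-1, h_right=-1, diff=0 [OK], height=0
  node 7: h_left=-1, h_right=-1, diff=0 [OK], height=0
  node 4: h_left=0, h_right=0, diff=0 [OK], height=1
  node 9: h_left=-1, h_right=-1, diff=0 [OK], height=0
  node 13: h_left=0, h_right=-1, diff=1 [OK], height=1
  node 8: h_left=1, h_right=1, diff=0 [OK], height=2
  node 19: h_left=-1, h_right=-1, diff=0 [OK], height=0
  node 20: h_left=0, h_right=-1, diff=1 [OK], height=1
  node 45: h_left=-1, h_right=-1, diff=0 [OK], height=0
  node 46: h_left=0, h_right=-1, diff=1 [OK], height=1
  node 33: h_left=1, h_right=1, diff=0 [OK], height=2
  node 14: h_left=2, h_right=2, diff=0 [OK], height=3
All nodes satisfy the balance condition.
Result: Balanced


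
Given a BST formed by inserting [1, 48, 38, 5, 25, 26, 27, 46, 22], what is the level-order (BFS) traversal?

Tree insertion order: [1, 48, 38, 5, 25, 26, 27, 46, 22]
Tree (level-order array): [1, None, 48, 38, None, 5, 46, None, 25, None, None, 22, 26, None, None, None, 27]
BFS from the root, enqueuing left then right child of each popped node:
  queue [1] -> pop 1, enqueue [48], visited so far: [1]
  queue [48] -> pop 48, enqueue [38], visited so far: [1, 48]
  queue [38] -> pop 38, enqueue [5, 46], visited so far: [1, 48, 38]
  queue [5, 46] -> pop 5, enqueue [25], visited so far: [1, 48, 38, 5]
  queue [46, 25] -> pop 46, enqueue [none], visited so far: [1, 48, 38, 5, 46]
  queue [25] -> pop 25, enqueue [22, 26], visited so far: [1, 48, 38, 5, 46, 25]
  queue [22, 26] -> pop 22, enqueue [none], visited so far: [1, 48, 38, 5, 46, 25, 22]
  queue [26] -> pop 26, enqueue [27], visited so far: [1, 48, 38, 5, 46, 25, 22, 26]
  queue [27] -> pop 27, enqueue [none], visited so far: [1, 48, 38, 5, 46, 25, 22, 26, 27]
Result: [1, 48, 38, 5, 46, 25, 22, 26, 27]


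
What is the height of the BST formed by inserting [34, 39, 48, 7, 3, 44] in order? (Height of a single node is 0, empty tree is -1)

Insertion order: [34, 39, 48, 7, 3, 44]
Tree (level-order array): [34, 7, 39, 3, None, None, 48, None, None, 44]
Compute height bottom-up (empty subtree = -1):
  height(3) = 1 + max(-1, -1) = 0
  height(7) = 1 + max(0, -1) = 1
  height(44) = 1 + max(-1, -1) = 0
  height(48) = 1 + max(0, -1) = 1
  height(39) = 1 + max(-1, 1) = 2
  height(34) = 1 + max(1, 2) = 3
Height = 3


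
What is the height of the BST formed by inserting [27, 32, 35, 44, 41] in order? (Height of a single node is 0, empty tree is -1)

Insertion order: [27, 32, 35, 44, 41]
Tree (level-order array): [27, None, 32, None, 35, None, 44, 41]
Compute height bottom-up (empty subtree = -1):
  height(41) = 1 + max(-1, -1) = 0
  height(44) = 1 + max(0, -1) = 1
  height(35) = 1 + max(-1, 1) = 2
  height(32) = 1 + max(-1, 2) = 3
  height(27) = 1 + max(-1, 3) = 4
Height = 4


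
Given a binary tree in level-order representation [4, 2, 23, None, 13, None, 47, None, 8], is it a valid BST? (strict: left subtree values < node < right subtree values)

Level-order array: [4, 2, 23, None, 13, None, 47, None, 8]
Validate using subtree bounds (lo, hi): at each node, require lo < value < hi,
then recurse left with hi=value and right with lo=value.
Preorder trace (stopping at first violation):
  at node 4 with bounds (-inf, +inf): OK
  at node 2 with bounds (-inf, 4): OK
  at node 13 with bounds (2, 4): VIOLATION
Node 13 violates its bound: not (2 < 13 < 4).
Result: Not a valid BST


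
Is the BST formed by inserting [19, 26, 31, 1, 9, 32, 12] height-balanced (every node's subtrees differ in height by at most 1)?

Tree (level-order array): [19, 1, 26, None, 9, None, 31, None, 12, None, 32]
Definition: a tree is height-balanced if, at every node, |h(left) - h(right)| <= 1 (empty subtree has height -1).
Bottom-up per-node check:
  node 12: h_left=-1, h_right=-1, diff=0 [OK], height=0
  node 9: h_left=-1, h_right=0, diff=1 [OK], height=1
  node 1: h_left=-1, h_right=1, diff=2 [FAIL (|-1-1|=2 > 1)], height=2
  node 32: h_left=-1, h_right=-1, diff=0 [OK], height=0
  node 31: h_left=-1, h_right=0, diff=1 [OK], height=1
  node 26: h_left=-1, h_right=1, diff=2 [FAIL (|-1-1|=2 > 1)], height=2
  node 19: h_left=2, h_right=2, diff=0 [OK], height=3
Node 1 violates the condition: |-1 - 1| = 2 > 1.
Result: Not balanced


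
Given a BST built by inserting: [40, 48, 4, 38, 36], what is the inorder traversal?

Tree insertion order: [40, 48, 4, 38, 36]
Tree (level-order array): [40, 4, 48, None, 38, None, None, 36]
Inorder traversal: [4, 36, 38, 40, 48]


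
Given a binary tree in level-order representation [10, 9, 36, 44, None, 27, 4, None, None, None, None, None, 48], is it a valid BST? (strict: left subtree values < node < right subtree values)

Level-order array: [10, 9, 36, 44, None, 27, 4, None, None, None, None, None, 48]
Validate using subtree bounds (lo, hi): at each node, require lo < value < hi,
then recurse left with hi=value and right with lo=value.
Preorder trace (stopping at first violation):
  at node 10 with bounds (-inf, +inf): OK
  at node 9 with bounds (-inf, 10): OK
  at node 44 with bounds (-inf, 9): VIOLATION
Node 44 violates its bound: not (-inf < 44 < 9).
Result: Not a valid BST


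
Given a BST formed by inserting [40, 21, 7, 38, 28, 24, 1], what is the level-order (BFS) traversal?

Tree insertion order: [40, 21, 7, 38, 28, 24, 1]
Tree (level-order array): [40, 21, None, 7, 38, 1, None, 28, None, None, None, 24]
BFS from the root, enqueuing left then right child of each popped node:
  queue [40] -> pop 40, enqueue [21], visited so far: [40]
  queue [21] -> pop 21, enqueue [7, 38], visited so far: [40, 21]
  queue [7, 38] -> pop 7, enqueue [1], visited so far: [40, 21, 7]
  queue [38, 1] -> pop 38, enqueue [28], visited so far: [40, 21, 7, 38]
  queue [1, 28] -> pop 1, enqueue [none], visited so far: [40, 21, 7, 38, 1]
  queue [28] -> pop 28, enqueue [24], visited so far: [40, 21, 7, 38, 1, 28]
  queue [24] -> pop 24, enqueue [none], visited so far: [40, 21, 7, 38, 1, 28, 24]
Result: [40, 21, 7, 38, 1, 28, 24]


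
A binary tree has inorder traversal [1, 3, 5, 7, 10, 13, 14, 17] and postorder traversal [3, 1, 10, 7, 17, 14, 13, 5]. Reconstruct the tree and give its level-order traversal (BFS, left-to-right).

Inorder:   [1, 3, 5, 7, 10, 13, 14, 17]
Postorder: [3, 1, 10, 7, 17, 14, 13, 5]
Algorithm: postorder visits root last, so walk postorder right-to-left;
each value is the root of the current inorder slice — split it at that
value, recurse on the right subtree first, then the left.
Recursive splits:
  root=5; inorder splits into left=[1, 3], right=[7, 10, 13, 14, 17]
  root=13; inorder splits into left=[7, 10], right=[14, 17]
  root=14; inorder splits into left=[], right=[17]
  root=17; inorder splits into left=[], right=[]
  root=7; inorder splits into left=[], right=[10]
  root=10; inorder splits into left=[], right=[]
  root=1; inorder splits into left=[], right=[3]
  root=3; inorder splits into left=[], right=[]
Reconstructed level-order: [5, 1, 13, 3, 7, 14, 10, 17]


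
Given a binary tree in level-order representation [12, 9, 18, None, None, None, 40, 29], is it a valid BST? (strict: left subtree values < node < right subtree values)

Level-order array: [12, 9, 18, None, None, None, 40, 29]
Validate using subtree bounds (lo, hi): at each node, require lo < value < hi,
then recurse left with hi=value and right with lo=value.
Preorder trace (stopping at first violation):
  at node 12 with bounds (-inf, +inf): OK
  at node 9 with bounds (-inf, 12): OK
  at node 18 with bounds (12, +inf): OK
  at node 40 with bounds (18, +inf): OK
  at node 29 with bounds (18, 40): OK
No violation found at any node.
Result: Valid BST


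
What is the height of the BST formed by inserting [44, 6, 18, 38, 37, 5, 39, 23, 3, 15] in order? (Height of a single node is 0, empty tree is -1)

Insertion order: [44, 6, 18, 38, 37, 5, 39, 23, 3, 15]
Tree (level-order array): [44, 6, None, 5, 18, 3, None, 15, 38, None, None, None, None, 37, 39, 23]
Compute height bottom-up (empty subtree = -1):
  height(3) = 1 + max(-1, -1) = 0
  height(5) = 1 + max(0, -1) = 1
  height(15) = 1 + max(-1, -1) = 0
  height(23) = 1 + max(-1, -1) = 0
  height(37) = 1 + max(0, -1) = 1
  height(39) = 1 + max(-1, -1) = 0
  height(38) = 1 + max(1, 0) = 2
  height(18) = 1 + max(0, 2) = 3
  height(6) = 1 + max(1, 3) = 4
  height(44) = 1 + max(4, -1) = 5
Height = 5


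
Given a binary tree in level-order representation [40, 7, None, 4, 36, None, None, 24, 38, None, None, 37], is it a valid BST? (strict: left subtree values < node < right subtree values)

Level-order array: [40, 7, None, 4, 36, None, None, 24, 38, None, None, 37]
Validate using subtree bounds (lo, hi): at each node, require lo < value < hi,
then recurse left with hi=value and right with lo=value.
Preorder trace (stopping at first violation):
  at node 40 with bounds (-inf, +inf): OK
  at node 7 with bounds (-inf, 40): OK
  at node 4 with bounds (-inf, 7): OK
  at node 36 with bounds (7, 40): OK
  at node 24 with bounds (7, 36): OK
  at node 38 with bounds (36, 40): OK
  at node 37 with bounds (36, 38): OK
No violation found at any node.
Result: Valid BST


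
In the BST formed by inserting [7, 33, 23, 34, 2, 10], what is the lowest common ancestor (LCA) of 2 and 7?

Tree insertion order: [7, 33, 23, 34, 2, 10]
Tree (level-order array): [7, 2, 33, None, None, 23, 34, 10]
In a BST, the LCA of p=2, q=7 is the first node v on the
root-to-leaf path with p <= v <= q (go left if both < v, right if both > v).
Walk from root:
  at 7: 2 <= 7 <= 7, this is the LCA
LCA = 7


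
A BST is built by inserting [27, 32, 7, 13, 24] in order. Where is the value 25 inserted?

Starting tree (level order): [27, 7, 32, None, 13, None, None, None, 24]
Insertion path: 27 -> 7 -> 13 -> 24
Result: insert 25 as right child of 24
Final tree (level order): [27, 7, 32, None, 13, None, None, None, 24, None, 25]


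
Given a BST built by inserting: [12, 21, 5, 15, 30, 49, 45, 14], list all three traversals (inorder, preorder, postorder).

Tree insertion order: [12, 21, 5, 15, 30, 49, 45, 14]
Tree (level-order array): [12, 5, 21, None, None, 15, 30, 14, None, None, 49, None, None, 45]
Inorder (L, root, R): [5, 12, 14, 15, 21, 30, 45, 49]
Preorder (root, L, R): [12, 5, 21, 15, 14, 30, 49, 45]
Postorder (L, R, root): [5, 14, 15, 45, 49, 30, 21, 12]


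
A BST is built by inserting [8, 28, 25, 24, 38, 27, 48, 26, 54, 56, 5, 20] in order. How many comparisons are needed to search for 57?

Search path for 57: 8 -> 28 -> 38 -> 48 -> 54 -> 56
Found: False
Comparisons: 6


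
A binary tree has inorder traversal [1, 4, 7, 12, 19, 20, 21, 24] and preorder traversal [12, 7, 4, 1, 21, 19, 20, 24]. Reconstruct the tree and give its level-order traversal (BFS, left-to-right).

Inorder:  [1, 4, 7, 12, 19, 20, 21, 24]
Preorder: [12, 7, 4, 1, 21, 19, 20, 24]
Algorithm: preorder visits root first, so consume preorder in order;
for each root, split the current inorder slice at that value into
left-subtree inorder and right-subtree inorder, then recurse.
Recursive splits:
  root=12; inorder splits into left=[1, 4, 7], right=[19, 20, 21, 24]
  root=7; inorder splits into left=[1, 4], right=[]
  root=4; inorder splits into left=[1], right=[]
  root=1; inorder splits into left=[], right=[]
  root=21; inorder splits into left=[19, 20], right=[24]
  root=19; inorder splits into left=[], right=[20]
  root=20; inorder splits into left=[], right=[]
  root=24; inorder splits into left=[], right=[]
Reconstructed level-order: [12, 7, 21, 4, 19, 24, 1, 20]


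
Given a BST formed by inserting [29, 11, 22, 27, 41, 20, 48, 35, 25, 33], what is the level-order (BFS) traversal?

Tree insertion order: [29, 11, 22, 27, 41, 20, 48, 35, 25, 33]
Tree (level-order array): [29, 11, 41, None, 22, 35, 48, 20, 27, 33, None, None, None, None, None, 25]
BFS from the root, enqueuing left then right child of each popped node:
  queue [29] -> pop 29, enqueue [11, 41], visited so far: [29]
  queue [11, 41] -> pop 11, enqueue [22], visited so far: [29, 11]
  queue [41, 22] -> pop 41, enqueue [35, 48], visited so far: [29, 11, 41]
  queue [22, 35, 48] -> pop 22, enqueue [20, 27], visited so far: [29, 11, 41, 22]
  queue [35, 48, 20, 27] -> pop 35, enqueue [33], visited so far: [29, 11, 41, 22, 35]
  queue [48, 20, 27, 33] -> pop 48, enqueue [none], visited so far: [29, 11, 41, 22, 35, 48]
  queue [20, 27, 33] -> pop 20, enqueue [none], visited so far: [29, 11, 41, 22, 35, 48, 20]
  queue [27, 33] -> pop 27, enqueue [25], visited so far: [29, 11, 41, 22, 35, 48, 20, 27]
  queue [33, 25] -> pop 33, enqueue [none], visited so far: [29, 11, 41, 22, 35, 48, 20, 27, 33]
  queue [25] -> pop 25, enqueue [none], visited so far: [29, 11, 41, 22, 35, 48, 20, 27, 33, 25]
Result: [29, 11, 41, 22, 35, 48, 20, 27, 33, 25]


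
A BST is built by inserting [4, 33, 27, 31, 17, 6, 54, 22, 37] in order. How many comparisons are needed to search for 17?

Search path for 17: 4 -> 33 -> 27 -> 17
Found: True
Comparisons: 4


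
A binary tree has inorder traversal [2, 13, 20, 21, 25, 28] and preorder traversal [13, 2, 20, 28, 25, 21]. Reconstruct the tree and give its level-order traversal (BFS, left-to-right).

Inorder:  [2, 13, 20, 21, 25, 28]
Preorder: [13, 2, 20, 28, 25, 21]
Algorithm: preorder visits root first, so consume preorder in order;
for each root, split the current inorder slice at that value into
left-subtree inorder and right-subtree inorder, then recurse.
Recursive splits:
  root=13; inorder splits into left=[2], right=[20, 21, 25, 28]
  root=2; inorder splits into left=[], right=[]
  root=20; inorder splits into left=[], right=[21, 25, 28]
  root=28; inorder splits into left=[21, 25], right=[]
  root=25; inorder splits into left=[21], right=[]
  root=21; inorder splits into left=[], right=[]
Reconstructed level-order: [13, 2, 20, 28, 25, 21]


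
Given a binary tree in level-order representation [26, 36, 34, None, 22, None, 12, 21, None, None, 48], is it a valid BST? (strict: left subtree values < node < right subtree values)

Level-order array: [26, 36, 34, None, 22, None, 12, 21, None, None, 48]
Validate using subtree bounds (lo, hi): at each node, require lo < value < hi,
then recurse left with hi=value and right with lo=value.
Preorder trace (stopping at first violation):
  at node 26 with bounds (-inf, +inf): OK
  at node 36 with bounds (-inf, 26): VIOLATION
Node 36 violates its bound: not (-inf < 36 < 26).
Result: Not a valid BST


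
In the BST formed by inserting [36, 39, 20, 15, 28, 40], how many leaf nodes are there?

Tree built from: [36, 39, 20, 15, 28, 40]
Tree (level-order array): [36, 20, 39, 15, 28, None, 40]
Rule: A leaf has 0 children.
Per-node child counts:
  node 36: 2 child(ren)
  node 20: 2 child(ren)
  node 15: 0 child(ren)
  node 28: 0 child(ren)
  node 39: 1 child(ren)
  node 40: 0 child(ren)
Matching nodes: [15, 28, 40]
Count of leaf nodes: 3


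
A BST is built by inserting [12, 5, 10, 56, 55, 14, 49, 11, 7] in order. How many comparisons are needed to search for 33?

Search path for 33: 12 -> 56 -> 55 -> 14 -> 49
Found: False
Comparisons: 5


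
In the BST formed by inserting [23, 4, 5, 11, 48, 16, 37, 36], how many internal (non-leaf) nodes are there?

Tree built from: [23, 4, 5, 11, 48, 16, 37, 36]
Tree (level-order array): [23, 4, 48, None, 5, 37, None, None, 11, 36, None, None, 16]
Rule: An internal node has at least one child.
Per-node child counts:
  node 23: 2 child(ren)
  node 4: 1 child(ren)
  node 5: 1 child(ren)
  node 11: 1 child(ren)
  node 16: 0 child(ren)
  node 48: 1 child(ren)
  node 37: 1 child(ren)
  node 36: 0 child(ren)
Matching nodes: [23, 4, 5, 11, 48, 37]
Count of internal (non-leaf) nodes: 6


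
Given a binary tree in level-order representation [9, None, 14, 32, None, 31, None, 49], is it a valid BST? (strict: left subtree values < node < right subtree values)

Level-order array: [9, None, 14, 32, None, 31, None, 49]
Validate using subtree bounds (lo, hi): at each node, require lo < value < hi,
then recurse left with hi=value and right with lo=value.
Preorder trace (stopping at first violation):
  at node 9 with bounds (-inf, +inf): OK
  at node 14 with bounds (9, +inf): OK
  at node 32 with bounds (9, 14): VIOLATION
Node 32 violates its bound: not (9 < 32 < 14).
Result: Not a valid BST


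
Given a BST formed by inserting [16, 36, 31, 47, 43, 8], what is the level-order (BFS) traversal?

Tree insertion order: [16, 36, 31, 47, 43, 8]
Tree (level-order array): [16, 8, 36, None, None, 31, 47, None, None, 43]
BFS from the root, enqueuing left then right child of each popped node:
  queue [16] -> pop 16, enqueue [8, 36], visited so far: [16]
  queue [8, 36] -> pop 8, enqueue [none], visited so far: [16, 8]
  queue [36] -> pop 36, enqueue [31, 47], visited so far: [16, 8, 36]
  queue [31, 47] -> pop 31, enqueue [none], visited so far: [16, 8, 36, 31]
  queue [47] -> pop 47, enqueue [43], visited so far: [16, 8, 36, 31, 47]
  queue [43] -> pop 43, enqueue [none], visited so far: [16, 8, 36, 31, 47, 43]
Result: [16, 8, 36, 31, 47, 43]


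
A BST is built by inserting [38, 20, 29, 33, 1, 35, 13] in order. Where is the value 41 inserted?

Starting tree (level order): [38, 20, None, 1, 29, None, 13, None, 33, None, None, None, 35]
Insertion path: 38
Result: insert 41 as right child of 38
Final tree (level order): [38, 20, 41, 1, 29, None, None, None, 13, None, 33, None, None, None, 35]


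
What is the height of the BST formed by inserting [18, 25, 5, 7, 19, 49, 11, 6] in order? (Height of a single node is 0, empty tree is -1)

Insertion order: [18, 25, 5, 7, 19, 49, 11, 6]
Tree (level-order array): [18, 5, 25, None, 7, 19, 49, 6, 11]
Compute height bottom-up (empty subtree = -1):
  height(6) = 1 + max(-1, -1) = 0
  height(11) = 1 + max(-1, -1) = 0
  height(7) = 1 + max(0, 0) = 1
  height(5) = 1 + max(-1, 1) = 2
  height(19) = 1 + max(-1, -1) = 0
  height(49) = 1 + max(-1, -1) = 0
  height(25) = 1 + max(0, 0) = 1
  height(18) = 1 + max(2, 1) = 3
Height = 3


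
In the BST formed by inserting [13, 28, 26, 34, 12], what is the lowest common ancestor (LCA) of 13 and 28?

Tree insertion order: [13, 28, 26, 34, 12]
Tree (level-order array): [13, 12, 28, None, None, 26, 34]
In a BST, the LCA of p=13, q=28 is the first node v on the
root-to-leaf path with p <= v <= q (go left if both < v, right if both > v).
Walk from root:
  at 13: 13 <= 13 <= 28, this is the LCA
LCA = 13


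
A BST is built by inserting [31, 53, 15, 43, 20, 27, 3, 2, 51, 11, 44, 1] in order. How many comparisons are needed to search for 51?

Search path for 51: 31 -> 53 -> 43 -> 51
Found: True
Comparisons: 4


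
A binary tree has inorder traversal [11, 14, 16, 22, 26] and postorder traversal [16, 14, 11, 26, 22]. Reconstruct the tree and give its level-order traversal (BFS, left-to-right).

Inorder:   [11, 14, 16, 22, 26]
Postorder: [16, 14, 11, 26, 22]
Algorithm: postorder visits root last, so walk postorder right-to-left;
each value is the root of the current inorder slice — split it at that
value, recurse on the right subtree first, then the left.
Recursive splits:
  root=22; inorder splits into left=[11, 14, 16], right=[26]
  root=26; inorder splits into left=[], right=[]
  root=11; inorder splits into left=[], right=[14, 16]
  root=14; inorder splits into left=[], right=[16]
  root=16; inorder splits into left=[], right=[]
Reconstructed level-order: [22, 11, 26, 14, 16]


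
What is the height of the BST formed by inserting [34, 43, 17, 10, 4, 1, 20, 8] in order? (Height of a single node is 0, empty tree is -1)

Insertion order: [34, 43, 17, 10, 4, 1, 20, 8]
Tree (level-order array): [34, 17, 43, 10, 20, None, None, 4, None, None, None, 1, 8]
Compute height bottom-up (empty subtree = -1):
  height(1) = 1 + max(-1, -1) = 0
  height(8) = 1 + max(-1, -1) = 0
  height(4) = 1 + max(0, 0) = 1
  height(10) = 1 + max(1, -1) = 2
  height(20) = 1 + max(-1, -1) = 0
  height(17) = 1 + max(2, 0) = 3
  height(43) = 1 + max(-1, -1) = 0
  height(34) = 1 + max(3, 0) = 4
Height = 4


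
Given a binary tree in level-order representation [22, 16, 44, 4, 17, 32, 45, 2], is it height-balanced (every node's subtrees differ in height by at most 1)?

Tree (level-order array): [22, 16, 44, 4, 17, 32, 45, 2]
Definition: a tree is height-balanced if, at every node, |h(left) - h(right)| <= 1 (empty subtree has height -1).
Bottom-up per-node check:
  node 2: h_left=-1, h_right=-1, diff=0 [OK], height=0
  node 4: h_left=0, h_right=-1, diff=1 [OK], height=1
  node 17: h_left=-1, h_right=-1, diff=0 [OK], height=0
  node 16: h_left=1, h_right=0, diff=1 [OK], height=2
  node 32: h_left=-1, h_right=-1, diff=0 [OK], height=0
  node 45: h_left=-1, h_right=-1, diff=0 [OK], height=0
  node 44: h_left=0, h_right=0, diff=0 [OK], height=1
  node 22: h_left=2, h_right=1, diff=1 [OK], height=3
All nodes satisfy the balance condition.
Result: Balanced


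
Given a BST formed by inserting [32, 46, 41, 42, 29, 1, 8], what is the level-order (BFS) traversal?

Tree insertion order: [32, 46, 41, 42, 29, 1, 8]
Tree (level-order array): [32, 29, 46, 1, None, 41, None, None, 8, None, 42]
BFS from the root, enqueuing left then right child of each popped node:
  queue [32] -> pop 32, enqueue [29, 46], visited so far: [32]
  queue [29, 46] -> pop 29, enqueue [1], visited so far: [32, 29]
  queue [46, 1] -> pop 46, enqueue [41], visited so far: [32, 29, 46]
  queue [1, 41] -> pop 1, enqueue [8], visited so far: [32, 29, 46, 1]
  queue [41, 8] -> pop 41, enqueue [42], visited so far: [32, 29, 46, 1, 41]
  queue [8, 42] -> pop 8, enqueue [none], visited so far: [32, 29, 46, 1, 41, 8]
  queue [42] -> pop 42, enqueue [none], visited so far: [32, 29, 46, 1, 41, 8, 42]
Result: [32, 29, 46, 1, 41, 8, 42]


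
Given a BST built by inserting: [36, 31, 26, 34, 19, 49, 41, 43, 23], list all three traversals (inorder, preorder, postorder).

Tree insertion order: [36, 31, 26, 34, 19, 49, 41, 43, 23]
Tree (level-order array): [36, 31, 49, 26, 34, 41, None, 19, None, None, None, None, 43, None, 23]
Inorder (L, root, R): [19, 23, 26, 31, 34, 36, 41, 43, 49]
Preorder (root, L, R): [36, 31, 26, 19, 23, 34, 49, 41, 43]
Postorder (L, R, root): [23, 19, 26, 34, 31, 43, 41, 49, 36]


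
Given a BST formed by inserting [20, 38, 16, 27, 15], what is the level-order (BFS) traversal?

Tree insertion order: [20, 38, 16, 27, 15]
Tree (level-order array): [20, 16, 38, 15, None, 27]
BFS from the root, enqueuing left then right child of each popped node:
  queue [20] -> pop 20, enqueue [16, 38], visited so far: [20]
  queue [16, 38] -> pop 16, enqueue [15], visited so far: [20, 16]
  queue [38, 15] -> pop 38, enqueue [27], visited so far: [20, 16, 38]
  queue [15, 27] -> pop 15, enqueue [none], visited so far: [20, 16, 38, 15]
  queue [27] -> pop 27, enqueue [none], visited so far: [20, 16, 38, 15, 27]
Result: [20, 16, 38, 15, 27]


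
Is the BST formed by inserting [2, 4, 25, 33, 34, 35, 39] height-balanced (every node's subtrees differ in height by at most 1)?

Tree (level-order array): [2, None, 4, None, 25, None, 33, None, 34, None, 35, None, 39]
Definition: a tree is height-balanced if, at every node, |h(left) - h(right)| <= 1 (empty subtree has height -1).
Bottom-up per-node check:
  node 39: h_left=-1, h_right=-1, diff=0 [OK], height=0
  node 35: h_left=-1, h_right=0, diff=1 [OK], height=1
  node 34: h_left=-1, h_right=1, diff=2 [FAIL (|-1-1|=2 > 1)], height=2
  node 33: h_left=-1, h_right=2, diff=3 [FAIL (|-1-2|=3 > 1)], height=3
  node 25: h_left=-1, h_right=3, diff=4 [FAIL (|-1-3|=4 > 1)], height=4
  node 4: h_left=-1, h_right=4, diff=5 [FAIL (|-1-4|=5 > 1)], height=5
  node 2: h_left=-1, h_right=5, diff=6 [FAIL (|-1-5|=6 > 1)], height=6
Node 34 violates the condition: |-1 - 1| = 2 > 1.
Result: Not balanced


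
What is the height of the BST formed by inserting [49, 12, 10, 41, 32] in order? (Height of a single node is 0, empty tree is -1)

Insertion order: [49, 12, 10, 41, 32]
Tree (level-order array): [49, 12, None, 10, 41, None, None, 32]
Compute height bottom-up (empty subtree = -1):
  height(10) = 1 + max(-1, -1) = 0
  height(32) = 1 + max(-1, -1) = 0
  height(41) = 1 + max(0, -1) = 1
  height(12) = 1 + max(0, 1) = 2
  height(49) = 1 + max(2, -1) = 3
Height = 3


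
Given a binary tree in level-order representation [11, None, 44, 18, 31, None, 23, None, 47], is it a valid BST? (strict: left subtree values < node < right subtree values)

Level-order array: [11, None, 44, 18, 31, None, 23, None, 47]
Validate using subtree bounds (lo, hi): at each node, require lo < value < hi,
then recurse left with hi=value and right with lo=value.
Preorder trace (stopping at first violation):
  at node 11 with bounds (-inf, +inf): OK
  at node 44 with bounds (11, +inf): OK
  at node 18 with bounds (11, 44): OK
  at node 23 with bounds (18, 44): OK
  at node 31 with bounds (44, +inf): VIOLATION
Node 31 violates its bound: not (44 < 31 < +inf).
Result: Not a valid BST


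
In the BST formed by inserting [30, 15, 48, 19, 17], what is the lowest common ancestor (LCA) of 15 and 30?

Tree insertion order: [30, 15, 48, 19, 17]
Tree (level-order array): [30, 15, 48, None, 19, None, None, 17]
In a BST, the LCA of p=15, q=30 is the first node v on the
root-to-leaf path with p <= v <= q (go left if both < v, right if both > v).
Walk from root:
  at 30: 15 <= 30 <= 30, this is the LCA
LCA = 30


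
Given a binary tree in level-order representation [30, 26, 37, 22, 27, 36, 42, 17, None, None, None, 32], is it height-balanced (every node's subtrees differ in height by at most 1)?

Tree (level-order array): [30, 26, 37, 22, 27, 36, 42, 17, None, None, None, 32]
Definition: a tree is height-balanced if, at every node, |h(left) - h(right)| <= 1 (empty subtree has height -1).
Bottom-up per-node check:
  node 17: h_left=-1, h_right=-1, diff=0 [OK], height=0
  node 22: h_left=0, h_right=-1, diff=1 [OK], height=1
  node 27: h_left=-1, h_right=-1, diff=0 [OK], height=0
  node 26: h_left=1, h_right=0, diff=1 [OK], height=2
  node 32: h_left=-1, h_right=-1, diff=0 [OK], height=0
  node 36: h_left=0, h_right=-1, diff=1 [OK], height=1
  node 42: h_left=-1, h_right=-1, diff=0 [OK], height=0
  node 37: h_left=1, h_right=0, diff=1 [OK], height=2
  node 30: h_left=2, h_right=2, diff=0 [OK], height=3
All nodes satisfy the balance condition.
Result: Balanced


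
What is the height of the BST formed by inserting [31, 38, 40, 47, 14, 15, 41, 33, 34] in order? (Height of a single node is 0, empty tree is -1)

Insertion order: [31, 38, 40, 47, 14, 15, 41, 33, 34]
Tree (level-order array): [31, 14, 38, None, 15, 33, 40, None, None, None, 34, None, 47, None, None, 41]
Compute height bottom-up (empty subtree = -1):
  height(15) = 1 + max(-1, -1) = 0
  height(14) = 1 + max(-1, 0) = 1
  height(34) = 1 + max(-1, -1) = 0
  height(33) = 1 + max(-1, 0) = 1
  height(41) = 1 + max(-1, -1) = 0
  height(47) = 1 + max(0, -1) = 1
  height(40) = 1 + max(-1, 1) = 2
  height(38) = 1 + max(1, 2) = 3
  height(31) = 1 + max(1, 3) = 4
Height = 4


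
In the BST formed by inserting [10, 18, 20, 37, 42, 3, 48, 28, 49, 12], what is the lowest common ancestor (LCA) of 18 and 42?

Tree insertion order: [10, 18, 20, 37, 42, 3, 48, 28, 49, 12]
Tree (level-order array): [10, 3, 18, None, None, 12, 20, None, None, None, 37, 28, 42, None, None, None, 48, None, 49]
In a BST, the LCA of p=18, q=42 is the first node v on the
root-to-leaf path with p <= v <= q (go left if both < v, right if both > v).
Walk from root:
  at 10: both 18 and 42 > 10, go right
  at 18: 18 <= 18 <= 42, this is the LCA
LCA = 18


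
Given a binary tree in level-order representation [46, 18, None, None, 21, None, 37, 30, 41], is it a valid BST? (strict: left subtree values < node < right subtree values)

Level-order array: [46, 18, None, None, 21, None, 37, 30, 41]
Validate using subtree bounds (lo, hi): at each node, require lo < value < hi,
then recurse left with hi=value and right with lo=value.
Preorder trace (stopping at first violation):
  at node 46 with bounds (-inf, +inf): OK
  at node 18 with bounds (-inf, 46): OK
  at node 21 with bounds (18, 46): OK
  at node 37 with bounds (21, 46): OK
  at node 30 with bounds (21, 37): OK
  at node 41 with bounds (37, 46): OK
No violation found at any node.
Result: Valid BST


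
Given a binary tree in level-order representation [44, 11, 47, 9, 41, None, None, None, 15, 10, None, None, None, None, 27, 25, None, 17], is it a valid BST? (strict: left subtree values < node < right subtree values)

Level-order array: [44, 11, 47, 9, 41, None, None, None, 15, 10, None, None, None, None, 27, 25, None, 17]
Validate using subtree bounds (lo, hi): at each node, require lo < value < hi,
then recurse left with hi=value and right with lo=value.
Preorder trace (stopping at first violation):
  at node 44 with bounds (-inf, +inf): OK
  at node 11 with bounds (-inf, 44): OK
  at node 9 with bounds (-inf, 11): OK
  at node 15 with bounds (9, 11): VIOLATION
Node 15 violates its bound: not (9 < 15 < 11).
Result: Not a valid BST


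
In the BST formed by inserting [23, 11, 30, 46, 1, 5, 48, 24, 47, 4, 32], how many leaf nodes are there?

Tree built from: [23, 11, 30, 46, 1, 5, 48, 24, 47, 4, 32]
Tree (level-order array): [23, 11, 30, 1, None, 24, 46, None, 5, None, None, 32, 48, 4, None, None, None, 47]
Rule: A leaf has 0 children.
Per-node child counts:
  node 23: 2 child(ren)
  node 11: 1 child(ren)
  node 1: 1 child(ren)
  node 5: 1 child(ren)
  node 4: 0 child(ren)
  node 30: 2 child(ren)
  node 24: 0 child(ren)
  node 46: 2 child(ren)
  node 32: 0 child(ren)
  node 48: 1 child(ren)
  node 47: 0 child(ren)
Matching nodes: [4, 24, 32, 47]
Count of leaf nodes: 4


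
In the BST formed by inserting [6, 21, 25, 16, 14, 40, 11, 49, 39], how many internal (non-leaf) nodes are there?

Tree built from: [6, 21, 25, 16, 14, 40, 11, 49, 39]
Tree (level-order array): [6, None, 21, 16, 25, 14, None, None, 40, 11, None, 39, 49]
Rule: An internal node has at least one child.
Per-node child counts:
  node 6: 1 child(ren)
  node 21: 2 child(ren)
  node 16: 1 child(ren)
  node 14: 1 child(ren)
  node 11: 0 child(ren)
  node 25: 1 child(ren)
  node 40: 2 child(ren)
  node 39: 0 child(ren)
  node 49: 0 child(ren)
Matching nodes: [6, 21, 16, 14, 25, 40]
Count of internal (non-leaf) nodes: 6


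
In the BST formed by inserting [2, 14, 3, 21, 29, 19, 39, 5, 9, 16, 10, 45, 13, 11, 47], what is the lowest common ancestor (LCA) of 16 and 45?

Tree insertion order: [2, 14, 3, 21, 29, 19, 39, 5, 9, 16, 10, 45, 13, 11, 47]
Tree (level-order array): [2, None, 14, 3, 21, None, 5, 19, 29, None, 9, 16, None, None, 39, None, 10, None, None, None, 45, None, 13, None, 47, 11]
In a BST, the LCA of p=16, q=45 is the first node v on the
root-to-leaf path with p <= v <= q (go left if both < v, right if both > v).
Walk from root:
  at 2: both 16 and 45 > 2, go right
  at 14: both 16 and 45 > 14, go right
  at 21: 16 <= 21 <= 45, this is the LCA
LCA = 21


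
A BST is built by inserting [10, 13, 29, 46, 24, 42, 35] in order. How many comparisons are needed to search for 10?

Search path for 10: 10
Found: True
Comparisons: 1


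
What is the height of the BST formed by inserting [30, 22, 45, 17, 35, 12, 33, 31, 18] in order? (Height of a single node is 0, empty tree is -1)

Insertion order: [30, 22, 45, 17, 35, 12, 33, 31, 18]
Tree (level-order array): [30, 22, 45, 17, None, 35, None, 12, 18, 33, None, None, None, None, None, 31]
Compute height bottom-up (empty subtree = -1):
  height(12) = 1 + max(-1, -1) = 0
  height(18) = 1 + max(-1, -1) = 0
  height(17) = 1 + max(0, 0) = 1
  height(22) = 1 + max(1, -1) = 2
  height(31) = 1 + max(-1, -1) = 0
  height(33) = 1 + max(0, -1) = 1
  height(35) = 1 + max(1, -1) = 2
  height(45) = 1 + max(2, -1) = 3
  height(30) = 1 + max(2, 3) = 4
Height = 4


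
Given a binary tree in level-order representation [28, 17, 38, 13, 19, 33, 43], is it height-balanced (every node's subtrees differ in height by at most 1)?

Tree (level-order array): [28, 17, 38, 13, 19, 33, 43]
Definition: a tree is height-balanced if, at every node, |h(left) - h(right)| <= 1 (empty subtree has height -1).
Bottom-up per-node check:
  node 13: h_left=-1, h_right=-1, diff=0 [OK], height=0
  node 19: h_left=-1, h_right=-1, diff=0 [OK], height=0
  node 17: h_left=0, h_right=0, diff=0 [OK], height=1
  node 33: h_left=-1, h_right=-1, diff=0 [OK], height=0
  node 43: h_left=-1, h_right=-1, diff=0 [OK], height=0
  node 38: h_left=0, h_right=0, diff=0 [OK], height=1
  node 28: h_left=1, h_right=1, diff=0 [OK], height=2
All nodes satisfy the balance condition.
Result: Balanced


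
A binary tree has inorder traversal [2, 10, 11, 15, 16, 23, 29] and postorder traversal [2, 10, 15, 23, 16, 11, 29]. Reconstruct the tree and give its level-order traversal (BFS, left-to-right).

Inorder:   [2, 10, 11, 15, 16, 23, 29]
Postorder: [2, 10, 15, 23, 16, 11, 29]
Algorithm: postorder visits root last, so walk postorder right-to-left;
each value is the root of the current inorder slice — split it at that
value, recurse on the right subtree first, then the left.
Recursive splits:
  root=29; inorder splits into left=[2, 10, 11, 15, 16, 23], right=[]
  root=11; inorder splits into left=[2, 10], right=[15, 16, 23]
  root=16; inorder splits into left=[15], right=[23]
  root=23; inorder splits into left=[], right=[]
  root=15; inorder splits into left=[], right=[]
  root=10; inorder splits into left=[2], right=[]
  root=2; inorder splits into left=[], right=[]
Reconstructed level-order: [29, 11, 10, 16, 2, 15, 23]


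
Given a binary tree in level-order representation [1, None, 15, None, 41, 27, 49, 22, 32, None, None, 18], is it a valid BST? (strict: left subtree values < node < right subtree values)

Level-order array: [1, None, 15, None, 41, 27, 49, 22, 32, None, None, 18]
Validate using subtree bounds (lo, hi): at each node, require lo < value < hi,
then recurse left with hi=value and right with lo=value.
Preorder trace (stopping at first violation):
  at node 1 with bounds (-inf, +inf): OK
  at node 15 with bounds (1, +inf): OK
  at node 41 with bounds (15, +inf): OK
  at node 27 with bounds (15, 41): OK
  at node 22 with bounds (15, 27): OK
  at node 18 with bounds (15, 22): OK
  at node 32 with bounds (27, 41): OK
  at node 49 with bounds (41, +inf): OK
No violation found at any node.
Result: Valid BST


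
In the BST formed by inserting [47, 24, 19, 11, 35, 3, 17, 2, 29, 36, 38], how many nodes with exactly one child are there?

Tree built from: [47, 24, 19, 11, 35, 3, 17, 2, 29, 36, 38]
Tree (level-order array): [47, 24, None, 19, 35, 11, None, 29, 36, 3, 17, None, None, None, 38, 2]
Rule: These are nodes with exactly 1 non-null child.
Per-node child counts:
  node 47: 1 child(ren)
  node 24: 2 child(ren)
  node 19: 1 child(ren)
  node 11: 2 child(ren)
  node 3: 1 child(ren)
  node 2: 0 child(ren)
  node 17: 0 child(ren)
  node 35: 2 child(ren)
  node 29: 0 child(ren)
  node 36: 1 child(ren)
  node 38: 0 child(ren)
Matching nodes: [47, 19, 3, 36]
Count of nodes with exactly one child: 4


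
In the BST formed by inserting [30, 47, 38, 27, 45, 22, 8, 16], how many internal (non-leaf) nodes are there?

Tree built from: [30, 47, 38, 27, 45, 22, 8, 16]
Tree (level-order array): [30, 27, 47, 22, None, 38, None, 8, None, None, 45, None, 16]
Rule: An internal node has at least one child.
Per-node child counts:
  node 30: 2 child(ren)
  node 27: 1 child(ren)
  node 22: 1 child(ren)
  node 8: 1 child(ren)
  node 16: 0 child(ren)
  node 47: 1 child(ren)
  node 38: 1 child(ren)
  node 45: 0 child(ren)
Matching nodes: [30, 27, 22, 8, 47, 38]
Count of internal (non-leaf) nodes: 6


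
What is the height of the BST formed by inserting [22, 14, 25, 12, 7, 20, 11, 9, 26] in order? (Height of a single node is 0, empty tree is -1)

Insertion order: [22, 14, 25, 12, 7, 20, 11, 9, 26]
Tree (level-order array): [22, 14, 25, 12, 20, None, 26, 7, None, None, None, None, None, None, 11, 9]
Compute height bottom-up (empty subtree = -1):
  height(9) = 1 + max(-1, -1) = 0
  height(11) = 1 + max(0, -1) = 1
  height(7) = 1 + max(-1, 1) = 2
  height(12) = 1 + max(2, -1) = 3
  height(20) = 1 + max(-1, -1) = 0
  height(14) = 1 + max(3, 0) = 4
  height(26) = 1 + max(-1, -1) = 0
  height(25) = 1 + max(-1, 0) = 1
  height(22) = 1 + max(4, 1) = 5
Height = 5


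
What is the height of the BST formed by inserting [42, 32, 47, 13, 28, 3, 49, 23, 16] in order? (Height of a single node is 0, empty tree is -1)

Insertion order: [42, 32, 47, 13, 28, 3, 49, 23, 16]
Tree (level-order array): [42, 32, 47, 13, None, None, 49, 3, 28, None, None, None, None, 23, None, 16]
Compute height bottom-up (empty subtree = -1):
  height(3) = 1 + max(-1, -1) = 0
  height(16) = 1 + max(-1, -1) = 0
  height(23) = 1 + max(0, -1) = 1
  height(28) = 1 + max(1, -1) = 2
  height(13) = 1 + max(0, 2) = 3
  height(32) = 1 + max(3, -1) = 4
  height(49) = 1 + max(-1, -1) = 0
  height(47) = 1 + max(-1, 0) = 1
  height(42) = 1 + max(4, 1) = 5
Height = 5


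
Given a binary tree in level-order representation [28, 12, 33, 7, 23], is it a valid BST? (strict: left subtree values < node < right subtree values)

Level-order array: [28, 12, 33, 7, 23]
Validate using subtree bounds (lo, hi): at each node, require lo < value < hi,
then recurse left with hi=value and right with lo=value.
Preorder trace (stopping at first violation):
  at node 28 with bounds (-inf, +inf): OK
  at node 12 with bounds (-inf, 28): OK
  at node 7 with bounds (-inf, 12): OK
  at node 23 with bounds (12, 28): OK
  at node 33 with bounds (28, +inf): OK
No violation found at any node.
Result: Valid BST


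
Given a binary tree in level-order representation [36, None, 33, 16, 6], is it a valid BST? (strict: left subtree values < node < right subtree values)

Level-order array: [36, None, 33, 16, 6]
Validate using subtree bounds (lo, hi): at each node, require lo < value < hi,
then recurse left with hi=value and right with lo=value.
Preorder trace (stopping at first violation):
  at node 36 with bounds (-inf, +inf): OK
  at node 33 with bounds (36, +inf): VIOLATION
Node 33 violates its bound: not (36 < 33 < +inf).
Result: Not a valid BST


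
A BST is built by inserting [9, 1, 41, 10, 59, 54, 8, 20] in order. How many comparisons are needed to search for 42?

Search path for 42: 9 -> 41 -> 59 -> 54
Found: False
Comparisons: 4


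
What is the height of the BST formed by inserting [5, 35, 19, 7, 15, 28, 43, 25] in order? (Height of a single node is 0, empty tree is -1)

Insertion order: [5, 35, 19, 7, 15, 28, 43, 25]
Tree (level-order array): [5, None, 35, 19, 43, 7, 28, None, None, None, 15, 25]
Compute height bottom-up (empty subtree = -1):
  height(15) = 1 + max(-1, -1) = 0
  height(7) = 1 + max(-1, 0) = 1
  height(25) = 1 + max(-1, -1) = 0
  height(28) = 1 + max(0, -1) = 1
  height(19) = 1 + max(1, 1) = 2
  height(43) = 1 + max(-1, -1) = 0
  height(35) = 1 + max(2, 0) = 3
  height(5) = 1 + max(-1, 3) = 4
Height = 4


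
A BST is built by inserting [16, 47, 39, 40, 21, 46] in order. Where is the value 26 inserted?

Starting tree (level order): [16, None, 47, 39, None, 21, 40, None, None, None, 46]
Insertion path: 16 -> 47 -> 39 -> 21
Result: insert 26 as right child of 21
Final tree (level order): [16, None, 47, 39, None, 21, 40, None, 26, None, 46]


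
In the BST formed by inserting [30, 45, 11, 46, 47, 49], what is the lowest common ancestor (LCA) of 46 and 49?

Tree insertion order: [30, 45, 11, 46, 47, 49]
Tree (level-order array): [30, 11, 45, None, None, None, 46, None, 47, None, 49]
In a BST, the LCA of p=46, q=49 is the first node v on the
root-to-leaf path with p <= v <= q (go left if both < v, right if both > v).
Walk from root:
  at 30: both 46 and 49 > 30, go right
  at 45: both 46 and 49 > 45, go right
  at 46: 46 <= 46 <= 49, this is the LCA
LCA = 46


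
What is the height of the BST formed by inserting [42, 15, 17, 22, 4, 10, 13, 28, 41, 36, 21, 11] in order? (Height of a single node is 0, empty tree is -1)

Insertion order: [42, 15, 17, 22, 4, 10, 13, 28, 41, 36, 21, 11]
Tree (level-order array): [42, 15, None, 4, 17, None, 10, None, 22, None, 13, 21, 28, 11, None, None, None, None, 41, None, None, 36]
Compute height bottom-up (empty subtree = -1):
  height(11) = 1 + max(-1, -1) = 0
  height(13) = 1 + max(0, -1) = 1
  height(10) = 1 + max(-1, 1) = 2
  height(4) = 1 + max(-1, 2) = 3
  height(21) = 1 + max(-1, -1) = 0
  height(36) = 1 + max(-1, -1) = 0
  height(41) = 1 + max(0, -1) = 1
  height(28) = 1 + max(-1, 1) = 2
  height(22) = 1 + max(0, 2) = 3
  height(17) = 1 + max(-1, 3) = 4
  height(15) = 1 + max(3, 4) = 5
  height(42) = 1 + max(5, -1) = 6
Height = 6
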